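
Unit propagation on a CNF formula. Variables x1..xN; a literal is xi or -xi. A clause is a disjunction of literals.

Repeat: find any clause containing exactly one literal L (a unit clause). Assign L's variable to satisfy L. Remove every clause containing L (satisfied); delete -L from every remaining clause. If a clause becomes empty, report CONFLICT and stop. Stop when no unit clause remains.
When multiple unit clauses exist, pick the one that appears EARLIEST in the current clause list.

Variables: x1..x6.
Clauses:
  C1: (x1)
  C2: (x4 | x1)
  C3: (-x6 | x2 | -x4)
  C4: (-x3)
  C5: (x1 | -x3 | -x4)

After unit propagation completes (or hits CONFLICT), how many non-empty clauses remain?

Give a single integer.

unit clause [1] forces x1=T; simplify:
  satisfied 3 clause(s); 2 remain; assigned so far: [1]
unit clause [-3] forces x3=F; simplify:
  satisfied 1 clause(s); 1 remain; assigned so far: [1, 3]

Answer: 1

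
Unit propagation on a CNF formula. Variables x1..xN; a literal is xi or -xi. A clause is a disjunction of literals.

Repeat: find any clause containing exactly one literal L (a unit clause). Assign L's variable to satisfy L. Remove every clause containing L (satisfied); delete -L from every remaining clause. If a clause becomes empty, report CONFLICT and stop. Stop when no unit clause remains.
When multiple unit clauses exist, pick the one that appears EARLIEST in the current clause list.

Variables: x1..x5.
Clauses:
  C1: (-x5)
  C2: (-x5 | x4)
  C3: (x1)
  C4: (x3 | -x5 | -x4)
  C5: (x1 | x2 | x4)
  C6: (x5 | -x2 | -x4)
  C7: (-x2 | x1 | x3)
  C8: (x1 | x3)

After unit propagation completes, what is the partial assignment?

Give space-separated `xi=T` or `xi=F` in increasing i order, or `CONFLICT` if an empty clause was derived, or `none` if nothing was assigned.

unit clause [-5] forces x5=F; simplify:
  drop 5 from [5, -2, -4] -> [-2, -4]
  satisfied 3 clause(s); 5 remain; assigned so far: [5]
unit clause [1] forces x1=T; simplify:
  satisfied 4 clause(s); 1 remain; assigned so far: [1, 5]

Answer: x1=T x5=F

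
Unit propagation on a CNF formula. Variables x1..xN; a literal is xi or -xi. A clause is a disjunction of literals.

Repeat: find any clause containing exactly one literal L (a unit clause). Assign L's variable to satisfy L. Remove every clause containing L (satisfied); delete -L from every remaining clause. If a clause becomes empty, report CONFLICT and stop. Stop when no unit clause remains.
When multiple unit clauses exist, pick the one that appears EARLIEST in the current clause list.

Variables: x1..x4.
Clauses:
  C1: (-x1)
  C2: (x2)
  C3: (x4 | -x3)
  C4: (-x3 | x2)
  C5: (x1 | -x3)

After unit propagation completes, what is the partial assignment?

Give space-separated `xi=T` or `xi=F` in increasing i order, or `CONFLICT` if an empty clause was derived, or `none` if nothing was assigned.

Answer: x1=F x2=T x3=F

Derivation:
unit clause [-1] forces x1=F; simplify:
  drop 1 from [1, -3] -> [-3]
  satisfied 1 clause(s); 4 remain; assigned so far: [1]
unit clause [2] forces x2=T; simplify:
  satisfied 2 clause(s); 2 remain; assigned so far: [1, 2]
unit clause [-3] forces x3=F; simplify:
  satisfied 2 clause(s); 0 remain; assigned so far: [1, 2, 3]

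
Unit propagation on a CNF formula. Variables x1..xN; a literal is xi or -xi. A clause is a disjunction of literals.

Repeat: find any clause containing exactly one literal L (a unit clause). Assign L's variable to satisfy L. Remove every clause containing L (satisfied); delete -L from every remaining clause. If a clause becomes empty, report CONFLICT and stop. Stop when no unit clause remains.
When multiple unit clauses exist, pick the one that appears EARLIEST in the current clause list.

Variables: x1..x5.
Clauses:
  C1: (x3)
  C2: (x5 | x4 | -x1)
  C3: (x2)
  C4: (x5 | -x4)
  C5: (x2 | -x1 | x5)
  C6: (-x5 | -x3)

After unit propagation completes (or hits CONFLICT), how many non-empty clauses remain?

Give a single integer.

Answer: 0

Derivation:
unit clause [3] forces x3=T; simplify:
  drop -3 from [-5, -3] -> [-5]
  satisfied 1 clause(s); 5 remain; assigned so far: [3]
unit clause [2] forces x2=T; simplify:
  satisfied 2 clause(s); 3 remain; assigned so far: [2, 3]
unit clause [-5] forces x5=F; simplify:
  drop 5 from [5, 4, -1] -> [4, -1]
  drop 5 from [5, -4] -> [-4]
  satisfied 1 clause(s); 2 remain; assigned so far: [2, 3, 5]
unit clause [-4] forces x4=F; simplify:
  drop 4 from [4, -1] -> [-1]
  satisfied 1 clause(s); 1 remain; assigned so far: [2, 3, 4, 5]
unit clause [-1] forces x1=F; simplify:
  satisfied 1 clause(s); 0 remain; assigned so far: [1, 2, 3, 4, 5]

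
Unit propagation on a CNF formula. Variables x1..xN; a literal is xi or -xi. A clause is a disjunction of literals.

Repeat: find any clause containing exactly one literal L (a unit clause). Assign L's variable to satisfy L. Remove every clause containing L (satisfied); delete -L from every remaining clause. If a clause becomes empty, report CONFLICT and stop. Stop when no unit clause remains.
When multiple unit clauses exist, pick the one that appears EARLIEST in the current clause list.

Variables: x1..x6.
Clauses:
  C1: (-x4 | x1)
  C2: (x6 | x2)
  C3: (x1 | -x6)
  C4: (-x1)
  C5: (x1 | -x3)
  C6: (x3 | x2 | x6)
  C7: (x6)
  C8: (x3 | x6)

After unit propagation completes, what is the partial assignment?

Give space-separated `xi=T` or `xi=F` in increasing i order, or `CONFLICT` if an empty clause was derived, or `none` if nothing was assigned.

unit clause [-1] forces x1=F; simplify:
  drop 1 from [-4, 1] -> [-4]
  drop 1 from [1, -6] -> [-6]
  drop 1 from [1, -3] -> [-3]
  satisfied 1 clause(s); 7 remain; assigned so far: [1]
unit clause [-4] forces x4=F; simplify:
  satisfied 1 clause(s); 6 remain; assigned so far: [1, 4]
unit clause [-6] forces x6=F; simplify:
  drop 6 from [6, 2] -> [2]
  drop 6 from [3, 2, 6] -> [3, 2]
  drop 6 from [6] -> [] (empty!)
  drop 6 from [3, 6] -> [3]
  satisfied 1 clause(s); 5 remain; assigned so far: [1, 4, 6]
CONFLICT (empty clause)

Answer: CONFLICT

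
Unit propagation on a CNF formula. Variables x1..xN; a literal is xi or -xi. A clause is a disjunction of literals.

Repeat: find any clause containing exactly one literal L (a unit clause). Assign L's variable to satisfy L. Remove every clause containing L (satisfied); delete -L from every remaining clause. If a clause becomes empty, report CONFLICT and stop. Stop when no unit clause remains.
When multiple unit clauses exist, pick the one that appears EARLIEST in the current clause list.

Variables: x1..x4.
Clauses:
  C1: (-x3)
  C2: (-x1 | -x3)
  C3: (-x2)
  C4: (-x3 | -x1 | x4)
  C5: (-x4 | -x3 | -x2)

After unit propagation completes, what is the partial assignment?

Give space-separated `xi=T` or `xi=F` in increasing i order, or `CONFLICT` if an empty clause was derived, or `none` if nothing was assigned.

unit clause [-3] forces x3=F; simplify:
  satisfied 4 clause(s); 1 remain; assigned so far: [3]
unit clause [-2] forces x2=F; simplify:
  satisfied 1 clause(s); 0 remain; assigned so far: [2, 3]

Answer: x2=F x3=F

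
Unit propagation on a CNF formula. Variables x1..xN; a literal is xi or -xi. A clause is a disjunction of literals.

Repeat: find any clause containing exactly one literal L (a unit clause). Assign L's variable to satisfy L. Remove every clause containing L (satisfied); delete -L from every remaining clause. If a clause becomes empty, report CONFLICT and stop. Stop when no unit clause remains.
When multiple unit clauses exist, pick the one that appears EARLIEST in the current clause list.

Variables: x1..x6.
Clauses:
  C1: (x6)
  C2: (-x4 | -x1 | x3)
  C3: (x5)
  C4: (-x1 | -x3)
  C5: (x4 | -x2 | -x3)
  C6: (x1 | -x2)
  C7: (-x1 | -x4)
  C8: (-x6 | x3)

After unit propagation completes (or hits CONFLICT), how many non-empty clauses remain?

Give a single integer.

unit clause [6] forces x6=T; simplify:
  drop -6 from [-6, 3] -> [3]
  satisfied 1 clause(s); 7 remain; assigned so far: [6]
unit clause [5] forces x5=T; simplify:
  satisfied 1 clause(s); 6 remain; assigned so far: [5, 6]
unit clause [3] forces x3=T; simplify:
  drop -3 from [-1, -3] -> [-1]
  drop -3 from [4, -2, -3] -> [4, -2]
  satisfied 2 clause(s); 4 remain; assigned so far: [3, 5, 6]
unit clause [-1] forces x1=F; simplify:
  drop 1 from [1, -2] -> [-2]
  satisfied 2 clause(s); 2 remain; assigned so far: [1, 3, 5, 6]
unit clause [-2] forces x2=F; simplify:
  satisfied 2 clause(s); 0 remain; assigned so far: [1, 2, 3, 5, 6]

Answer: 0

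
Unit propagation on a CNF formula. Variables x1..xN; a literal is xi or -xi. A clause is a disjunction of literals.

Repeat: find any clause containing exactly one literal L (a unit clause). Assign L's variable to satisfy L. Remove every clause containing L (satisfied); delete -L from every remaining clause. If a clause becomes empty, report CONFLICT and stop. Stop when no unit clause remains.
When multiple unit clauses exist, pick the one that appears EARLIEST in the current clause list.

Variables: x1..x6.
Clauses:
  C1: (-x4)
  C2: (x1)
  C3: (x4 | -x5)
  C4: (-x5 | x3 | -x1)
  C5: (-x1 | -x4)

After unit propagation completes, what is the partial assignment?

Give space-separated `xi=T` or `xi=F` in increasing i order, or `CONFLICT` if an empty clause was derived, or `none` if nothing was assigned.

unit clause [-4] forces x4=F; simplify:
  drop 4 from [4, -5] -> [-5]
  satisfied 2 clause(s); 3 remain; assigned so far: [4]
unit clause [1] forces x1=T; simplify:
  drop -1 from [-5, 3, -1] -> [-5, 3]
  satisfied 1 clause(s); 2 remain; assigned so far: [1, 4]
unit clause [-5] forces x5=F; simplify:
  satisfied 2 clause(s); 0 remain; assigned so far: [1, 4, 5]

Answer: x1=T x4=F x5=F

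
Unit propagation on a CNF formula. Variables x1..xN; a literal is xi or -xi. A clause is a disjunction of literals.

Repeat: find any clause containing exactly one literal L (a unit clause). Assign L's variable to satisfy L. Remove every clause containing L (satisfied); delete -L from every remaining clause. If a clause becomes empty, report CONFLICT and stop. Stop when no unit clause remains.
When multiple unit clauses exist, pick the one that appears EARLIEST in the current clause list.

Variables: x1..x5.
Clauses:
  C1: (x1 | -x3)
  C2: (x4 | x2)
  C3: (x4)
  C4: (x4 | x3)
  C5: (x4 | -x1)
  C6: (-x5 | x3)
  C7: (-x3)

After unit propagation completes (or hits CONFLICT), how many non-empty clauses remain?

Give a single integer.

unit clause [4] forces x4=T; simplify:
  satisfied 4 clause(s); 3 remain; assigned so far: [4]
unit clause [-3] forces x3=F; simplify:
  drop 3 from [-5, 3] -> [-5]
  satisfied 2 clause(s); 1 remain; assigned so far: [3, 4]
unit clause [-5] forces x5=F; simplify:
  satisfied 1 clause(s); 0 remain; assigned so far: [3, 4, 5]

Answer: 0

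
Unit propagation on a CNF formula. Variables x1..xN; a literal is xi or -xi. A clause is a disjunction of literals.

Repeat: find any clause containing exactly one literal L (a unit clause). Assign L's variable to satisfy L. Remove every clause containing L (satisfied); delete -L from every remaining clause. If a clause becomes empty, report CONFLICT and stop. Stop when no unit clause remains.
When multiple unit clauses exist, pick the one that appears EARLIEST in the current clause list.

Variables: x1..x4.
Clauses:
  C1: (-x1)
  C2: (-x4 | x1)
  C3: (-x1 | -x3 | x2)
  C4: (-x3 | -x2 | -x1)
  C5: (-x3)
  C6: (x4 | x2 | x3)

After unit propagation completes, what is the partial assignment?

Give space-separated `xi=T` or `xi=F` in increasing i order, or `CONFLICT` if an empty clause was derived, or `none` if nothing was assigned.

unit clause [-1] forces x1=F; simplify:
  drop 1 from [-4, 1] -> [-4]
  satisfied 3 clause(s); 3 remain; assigned so far: [1]
unit clause [-4] forces x4=F; simplify:
  drop 4 from [4, 2, 3] -> [2, 3]
  satisfied 1 clause(s); 2 remain; assigned so far: [1, 4]
unit clause [-3] forces x3=F; simplify:
  drop 3 from [2, 3] -> [2]
  satisfied 1 clause(s); 1 remain; assigned so far: [1, 3, 4]
unit clause [2] forces x2=T; simplify:
  satisfied 1 clause(s); 0 remain; assigned so far: [1, 2, 3, 4]

Answer: x1=F x2=T x3=F x4=F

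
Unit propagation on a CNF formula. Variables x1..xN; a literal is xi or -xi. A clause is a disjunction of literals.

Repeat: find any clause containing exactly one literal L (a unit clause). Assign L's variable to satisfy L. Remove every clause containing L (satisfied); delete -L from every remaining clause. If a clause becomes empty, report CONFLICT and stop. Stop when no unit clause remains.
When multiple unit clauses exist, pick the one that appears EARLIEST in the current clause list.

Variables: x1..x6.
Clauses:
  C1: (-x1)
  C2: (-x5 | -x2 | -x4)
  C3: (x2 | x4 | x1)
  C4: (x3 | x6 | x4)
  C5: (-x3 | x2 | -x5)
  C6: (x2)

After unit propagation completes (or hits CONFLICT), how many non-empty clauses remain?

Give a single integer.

Answer: 2

Derivation:
unit clause [-1] forces x1=F; simplify:
  drop 1 from [2, 4, 1] -> [2, 4]
  satisfied 1 clause(s); 5 remain; assigned so far: [1]
unit clause [2] forces x2=T; simplify:
  drop -2 from [-5, -2, -4] -> [-5, -4]
  satisfied 3 clause(s); 2 remain; assigned so far: [1, 2]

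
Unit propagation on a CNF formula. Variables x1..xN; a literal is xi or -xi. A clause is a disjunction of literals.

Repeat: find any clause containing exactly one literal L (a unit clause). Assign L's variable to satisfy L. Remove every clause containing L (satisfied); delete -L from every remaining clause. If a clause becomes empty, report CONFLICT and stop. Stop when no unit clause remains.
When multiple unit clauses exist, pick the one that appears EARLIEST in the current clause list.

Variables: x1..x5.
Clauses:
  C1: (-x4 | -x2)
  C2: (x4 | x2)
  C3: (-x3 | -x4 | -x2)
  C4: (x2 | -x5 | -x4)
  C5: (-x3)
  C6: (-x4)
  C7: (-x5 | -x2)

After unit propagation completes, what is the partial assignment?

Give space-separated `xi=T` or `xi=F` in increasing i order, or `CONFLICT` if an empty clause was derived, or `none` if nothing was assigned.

Answer: x2=T x3=F x4=F x5=F

Derivation:
unit clause [-3] forces x3=F; simplify:
  satisfied 2 clause(s); 5 remain; assigned so far: [3]
unit clause [-4] forces x4=F; simplify:
  drop 4 from [4, 2] -> [2]
  satisfied 3 clause(s); 2 remain; assigned so far: [3, 4]
unit clause [2] forces x2=T; simplify:
  drop -2 from [-5, -2] -> [-5]
  satisfied 1 clause(s); 1 remain; assigned so far: [2, 3, 4]
unit clause [-5] forces x5=F; simplify:
  satisfied 1 clause(s); 0 remain; assigned so far: [2, 3, 4, 5]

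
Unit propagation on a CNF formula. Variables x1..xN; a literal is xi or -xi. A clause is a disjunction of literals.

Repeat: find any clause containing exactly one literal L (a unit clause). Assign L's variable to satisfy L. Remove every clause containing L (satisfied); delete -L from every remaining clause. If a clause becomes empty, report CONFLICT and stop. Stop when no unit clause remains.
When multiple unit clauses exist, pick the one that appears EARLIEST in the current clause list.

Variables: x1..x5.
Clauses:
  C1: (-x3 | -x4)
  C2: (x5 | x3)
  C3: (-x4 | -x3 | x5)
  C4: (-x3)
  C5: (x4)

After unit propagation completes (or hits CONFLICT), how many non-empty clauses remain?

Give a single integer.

unit clause [-3] forces x3=F; simplify:
  drop 3 from [5, 3] -> [5]
  satisfied 3 clause(s); 2 remain; assigned so far: [3]
unit clause [5] forces x5=T; simplify:
  satisfied 1 clause(s); 1 remain; assigned so far: [3, 5]
unit clause [4] forces x4=T; simplify:
  satisfied 1 clause(s); 0 remain; assigned so far: [3, 4, 5]

Answer: 0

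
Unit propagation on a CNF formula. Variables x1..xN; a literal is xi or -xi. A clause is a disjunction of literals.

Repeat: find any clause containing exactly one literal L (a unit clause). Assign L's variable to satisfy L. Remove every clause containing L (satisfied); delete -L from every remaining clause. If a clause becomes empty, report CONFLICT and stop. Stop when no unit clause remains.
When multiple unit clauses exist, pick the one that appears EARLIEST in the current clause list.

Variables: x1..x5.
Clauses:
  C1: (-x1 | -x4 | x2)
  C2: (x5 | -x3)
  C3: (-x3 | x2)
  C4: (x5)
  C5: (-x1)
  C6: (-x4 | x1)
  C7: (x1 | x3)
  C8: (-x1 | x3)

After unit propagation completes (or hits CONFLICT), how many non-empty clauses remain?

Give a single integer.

Answer: 0

Derivation:
unit clause [5] forces x5=T; simplify:
  satisfied 2 clause(s); 6 remain; assigned so far: [5]
unit clause [-1] forces x1=F; simplify:
  drop 1 from [-4, 1] -> [-4]
  drop 1 from [1, 3] -> [3]
  satisfied 3 clause(s); 3 remain; assigned so far: [1, 5]
unit clause [-4] forces x4=F; simplify:
  satisfied 1 clause(s); 2 remain; assigned so far: [1, 4, 5]
unit clause [3] forces x3=T; simplify:
  drop -3 from [-3, 2] -> [2]
  satisfied 1 clause(s); 1 remain; assigned so far: [1, 3, 4, 5]
unit clause [2] forces x2=T; simplify:
  satisfied 1 clause(s); 0 remain; assigned so far: [1, 2, 3, 4, 5]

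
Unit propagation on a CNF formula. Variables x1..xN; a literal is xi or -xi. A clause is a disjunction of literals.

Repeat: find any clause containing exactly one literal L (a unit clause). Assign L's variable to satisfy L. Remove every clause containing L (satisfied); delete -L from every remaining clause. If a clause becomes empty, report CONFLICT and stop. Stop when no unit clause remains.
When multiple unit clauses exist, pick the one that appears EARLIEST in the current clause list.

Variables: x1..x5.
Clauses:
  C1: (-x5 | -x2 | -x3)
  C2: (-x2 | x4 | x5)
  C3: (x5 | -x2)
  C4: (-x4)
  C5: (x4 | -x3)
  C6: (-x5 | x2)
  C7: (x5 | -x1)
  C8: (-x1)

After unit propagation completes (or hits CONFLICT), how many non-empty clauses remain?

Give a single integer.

unit clause [-4] forces x4=F; simplify:
  drop 4 from [-2, 4, 5] -> [-2, 5]
  drop 4 from [4, -3] -> [-3]
  satisfied 1 clause(s); 7 remain; assigned so far: [4]
unit clause [-3] forces x3=F; simplify:
  satisfied 2 clause(s); 5 remain; assigned so far: [3, 4]
unit clause [-1] forces x1=F; simplify:
  satisfied 2 clause(s); 3 remain; assigned so far: [1, 3, 4]

Answer: 3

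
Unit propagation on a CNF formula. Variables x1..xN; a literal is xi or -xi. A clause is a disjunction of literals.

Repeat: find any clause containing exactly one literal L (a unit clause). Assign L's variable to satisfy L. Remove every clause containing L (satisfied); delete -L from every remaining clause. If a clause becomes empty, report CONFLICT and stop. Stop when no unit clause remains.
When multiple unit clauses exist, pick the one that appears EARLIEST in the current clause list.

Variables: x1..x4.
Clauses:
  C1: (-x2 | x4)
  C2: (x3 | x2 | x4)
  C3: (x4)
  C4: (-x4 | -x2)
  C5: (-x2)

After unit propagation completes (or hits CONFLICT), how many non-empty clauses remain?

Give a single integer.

unit clause [4] forces x4=T; simplify:
  drop -4 from [-4, -2] -> [-2]
  satisfied 3 clause(s); 2 remain; assigned so far: [4]
unit clause [-2] forces x2=F; simplify:
  satisfied 2 clause(s); 0 remain; assigned so far: [2, 4]

Answer: 0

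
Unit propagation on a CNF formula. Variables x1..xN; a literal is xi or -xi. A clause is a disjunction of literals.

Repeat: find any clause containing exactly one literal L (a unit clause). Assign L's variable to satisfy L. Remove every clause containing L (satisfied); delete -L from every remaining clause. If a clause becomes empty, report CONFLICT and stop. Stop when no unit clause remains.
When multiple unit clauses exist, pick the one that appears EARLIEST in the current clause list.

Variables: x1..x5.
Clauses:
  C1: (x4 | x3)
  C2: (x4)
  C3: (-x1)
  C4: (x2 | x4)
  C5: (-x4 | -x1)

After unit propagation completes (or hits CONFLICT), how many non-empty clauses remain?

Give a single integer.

unit clause [4] forces x4=T; simplify:
  drop -4 from [-4, -1] -> [-1]
  satisfied 3 clause(s); 2 remain; assigned so far: [4]
unit clause [-1] forces x1=F; simplify:
  satisfied 2 clause(s); 0 remain; assigned so far: [1, 4]

Answer: 0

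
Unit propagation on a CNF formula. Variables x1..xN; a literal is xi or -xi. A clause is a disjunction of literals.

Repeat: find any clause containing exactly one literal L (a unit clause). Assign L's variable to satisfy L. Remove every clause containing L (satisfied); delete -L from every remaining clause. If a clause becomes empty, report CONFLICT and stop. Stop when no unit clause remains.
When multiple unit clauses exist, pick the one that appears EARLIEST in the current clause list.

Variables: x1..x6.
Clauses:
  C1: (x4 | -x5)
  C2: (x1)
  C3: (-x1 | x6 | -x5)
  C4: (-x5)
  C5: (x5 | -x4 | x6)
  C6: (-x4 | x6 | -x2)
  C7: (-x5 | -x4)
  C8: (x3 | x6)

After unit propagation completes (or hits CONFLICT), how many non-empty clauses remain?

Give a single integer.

Answer: 3

Derivation:
unit clause [1] forces x1=T; simplify:
  drop -1 from [-1, 6, -5] -> [6, -5]
  satisfied 1 clause(s); 7 remain; assigned so far: [1]
unit clause [-5] forces x5=F; simplify:
  drop 5 from [5, -4, 6] -> [-4, 6]
  satisfied 4 clause(s); 3 remain; assigned so far: [1, 5]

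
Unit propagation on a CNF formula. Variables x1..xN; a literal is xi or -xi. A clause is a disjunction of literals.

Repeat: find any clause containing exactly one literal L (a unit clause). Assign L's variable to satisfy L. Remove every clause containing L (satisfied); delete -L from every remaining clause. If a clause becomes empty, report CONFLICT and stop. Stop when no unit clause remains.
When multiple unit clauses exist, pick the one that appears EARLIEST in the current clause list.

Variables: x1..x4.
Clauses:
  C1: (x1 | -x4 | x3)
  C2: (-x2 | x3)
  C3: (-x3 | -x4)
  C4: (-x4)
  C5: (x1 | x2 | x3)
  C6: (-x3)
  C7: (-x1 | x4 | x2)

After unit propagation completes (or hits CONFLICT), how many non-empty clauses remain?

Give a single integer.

unit clause [-4] forces x4=F; simplify:
  drop 4 from [-1, 4, 2] -> [-1, 2]
  satisfied 3 clause(s); 4 remain; assigned so far: [4]
unit clause [-3] forces x3=F; simplify:
  drop 3 from [-2, 3] -> [-2]
  drop 3 from [1, 2, 3] -> [1, 2]
  satisfied 1 clause(s); 3 remain; assigned so far: [3, 4]
unit clause [-2] forces x2=F; simplify:
  drop 2 from [1, 2] -> [1]
  drop 2 from [-1, 2] -> [-1]
  satisfied 1 clause(s); 2 remain; assigned so far: [2, 3, 4]
unit clause [1] forces x1=T; simplify:
  drop -1 from [-1] -> [] (empty!)
  satisfied 1 clause(s); 1 remain; assigned so far: [1, 2, 3, 4]
CONFLICT (empty clause)

Answer: 0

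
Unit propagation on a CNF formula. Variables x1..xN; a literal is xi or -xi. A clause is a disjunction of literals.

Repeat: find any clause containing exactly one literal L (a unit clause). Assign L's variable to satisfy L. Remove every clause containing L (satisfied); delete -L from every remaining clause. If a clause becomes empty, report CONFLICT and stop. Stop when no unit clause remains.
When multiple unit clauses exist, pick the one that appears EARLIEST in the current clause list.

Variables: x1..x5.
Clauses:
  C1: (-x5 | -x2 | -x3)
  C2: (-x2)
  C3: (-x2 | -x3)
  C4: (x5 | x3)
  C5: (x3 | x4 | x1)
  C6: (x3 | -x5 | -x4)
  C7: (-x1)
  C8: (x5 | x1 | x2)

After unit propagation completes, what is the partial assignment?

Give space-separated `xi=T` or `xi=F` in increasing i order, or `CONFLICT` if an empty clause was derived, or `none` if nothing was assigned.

unit clause [-2] forces x2=F; simplify:
  drop 2 from [5, 1, 2] -> [5, 1]
  satisfied 3 clause(s); 5 remain; assigned so far: [2]
unit clause [-1] forces x1=F; simplify:
  drop 1 from [3, 4, 1] -> [3, 4]
  drop 1 from [5, 1] -> [5]
  satisfied 1 clause(s); 4 remain; assigned so far: [1, 2]
unit clause [5] forces x5=T; simplify:
  drop -5 from [3, -5, -4] -> [3, -4]
  satisfied 2 clause(s); 2 remain; assigned so far: [1, 2, 5]

Answer: x1=F x2=F x5=T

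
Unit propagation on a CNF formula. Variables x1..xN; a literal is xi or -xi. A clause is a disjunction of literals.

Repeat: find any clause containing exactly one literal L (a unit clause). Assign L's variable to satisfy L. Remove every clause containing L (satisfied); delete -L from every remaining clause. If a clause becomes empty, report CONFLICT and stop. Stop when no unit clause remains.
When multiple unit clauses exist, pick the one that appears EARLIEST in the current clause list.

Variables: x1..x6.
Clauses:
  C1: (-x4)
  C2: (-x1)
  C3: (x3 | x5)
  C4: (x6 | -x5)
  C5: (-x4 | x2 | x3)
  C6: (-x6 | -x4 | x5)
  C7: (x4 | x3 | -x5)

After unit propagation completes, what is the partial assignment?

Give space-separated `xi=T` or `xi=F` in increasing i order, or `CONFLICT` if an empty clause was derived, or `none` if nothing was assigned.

Answer: x1=F x4=F

Derivation:
unit clause [-4] forces x4=F; simplify:
  drop 4 from [4, 3, -5] -> [3, -5]
  satisfied 3 clause(s); 4 remain; assigned so far: [4]
unit clause [-1] forces x1=F; simplify:
  satisfied 1 clause(s); 3 remain; assigned so far: [1, 4]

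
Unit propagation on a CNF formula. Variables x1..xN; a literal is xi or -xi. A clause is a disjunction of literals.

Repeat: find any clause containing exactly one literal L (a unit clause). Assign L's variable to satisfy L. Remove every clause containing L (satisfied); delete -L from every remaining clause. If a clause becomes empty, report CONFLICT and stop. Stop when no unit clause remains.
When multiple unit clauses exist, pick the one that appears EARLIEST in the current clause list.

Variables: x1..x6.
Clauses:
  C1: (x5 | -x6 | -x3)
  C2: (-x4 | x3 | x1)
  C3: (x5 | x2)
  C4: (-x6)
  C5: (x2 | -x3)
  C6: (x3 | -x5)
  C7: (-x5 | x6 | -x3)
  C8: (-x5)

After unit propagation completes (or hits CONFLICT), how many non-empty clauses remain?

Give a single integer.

unit clause [-6] forces x6=F; simplify:
  drop 6 from [-5, 6, -3] -> [-5, -3]
  satisfied 2 clause(s); 6 remain; assigned so far: [6]
unit clause [-5] forces x5=F; simplify:
  drop 5 from [5, 2] -> [2]
  satisfied 3 clause(s); 3 remain; assigned so far: [5, 6]
unit clause [2] forces x2=T; simplify:
  satisfied 2 clause(s); 1 remain; assigned so far: [2, 5, 6]

Answer: 1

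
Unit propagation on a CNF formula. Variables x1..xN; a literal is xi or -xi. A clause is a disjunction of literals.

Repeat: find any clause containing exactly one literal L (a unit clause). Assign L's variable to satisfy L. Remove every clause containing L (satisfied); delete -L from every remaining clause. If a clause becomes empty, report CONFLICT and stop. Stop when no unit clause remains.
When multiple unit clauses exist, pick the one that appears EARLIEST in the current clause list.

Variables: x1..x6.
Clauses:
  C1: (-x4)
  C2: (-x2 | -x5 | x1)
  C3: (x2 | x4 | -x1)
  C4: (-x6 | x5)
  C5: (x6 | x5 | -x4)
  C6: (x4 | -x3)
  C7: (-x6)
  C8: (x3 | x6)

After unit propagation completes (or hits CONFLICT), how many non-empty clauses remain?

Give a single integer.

unit clause [-4] forces x4=F; simplify:
  drop 4 from [2, 4, -1] -> [2, -1]
  drop 4 from [4, -3] -> [-3]
  satisfied 2 clause(s); 6 remain; assigned so far: [4]
unit clause [-3] forces x3=F; simplify:
  drop 3 from [3, 6] -> [6]
  satisfied 1 clause(s); 5 remain; assigned so far: [3, 4]
unit clause [-6] forces x6=F; simplify:
  drop 6 from [6] -> [] (empty!)
  satisfied 2 clause(s); 3 remain; assigned so far: [3, 4, 6]
CONFLICT (empty clause)

Answer: 2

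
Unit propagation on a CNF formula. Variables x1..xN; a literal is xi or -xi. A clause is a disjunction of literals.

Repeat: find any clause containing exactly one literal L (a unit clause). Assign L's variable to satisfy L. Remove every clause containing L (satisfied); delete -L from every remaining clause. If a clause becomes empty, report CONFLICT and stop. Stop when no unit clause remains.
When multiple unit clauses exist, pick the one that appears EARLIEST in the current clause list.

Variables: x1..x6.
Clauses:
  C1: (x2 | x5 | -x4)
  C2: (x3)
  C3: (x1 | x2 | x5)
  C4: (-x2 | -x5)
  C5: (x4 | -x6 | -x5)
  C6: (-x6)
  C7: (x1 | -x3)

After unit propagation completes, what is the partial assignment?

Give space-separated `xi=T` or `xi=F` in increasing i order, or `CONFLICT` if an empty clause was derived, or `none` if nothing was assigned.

Answer: x1=T x3=T x6=F

Derivation:
unit clause [3] forces x3=T; simplify:
  drop -3 from [1, -3] -> [1]
  satisfied 1 clause(s); 6 remain; assigned so far: [3]
unit clause [-6] forces x6=F; simplify:
  satisfied 2 clause(s); 4 remain; assigned so far: [3, 6]
unit clause [1] forces x1=T; simplify:
  satisfied 2 clause(s); 2 remain; assigned so far: [1, 3, 6]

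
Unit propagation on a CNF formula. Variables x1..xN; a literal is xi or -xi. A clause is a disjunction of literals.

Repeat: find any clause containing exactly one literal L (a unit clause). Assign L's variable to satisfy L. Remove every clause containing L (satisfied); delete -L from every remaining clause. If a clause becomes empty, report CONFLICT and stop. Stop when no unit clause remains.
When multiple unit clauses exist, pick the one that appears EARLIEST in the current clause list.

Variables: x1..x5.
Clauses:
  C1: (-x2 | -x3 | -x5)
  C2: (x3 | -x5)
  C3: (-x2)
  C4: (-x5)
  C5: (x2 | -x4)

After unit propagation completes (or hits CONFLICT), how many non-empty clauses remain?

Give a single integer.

Answer: 0

Derivation:
unit clause [-2] forces x2=F; simplify:
  drop 2 from [2, -4] -> [-4]
  satisfied 2 clause(s); 3 remain; assigned so far: [2]
unit clause [-5] forces x5=F; simplify:
  satisfied 2 clause(s); 1 remain; assigned so far: [2, 5]
unit clause [-4] forces x4=F; simplify:
  satisfied 1 clause(s); 0 remain; assigned so far: [2, 4, 5]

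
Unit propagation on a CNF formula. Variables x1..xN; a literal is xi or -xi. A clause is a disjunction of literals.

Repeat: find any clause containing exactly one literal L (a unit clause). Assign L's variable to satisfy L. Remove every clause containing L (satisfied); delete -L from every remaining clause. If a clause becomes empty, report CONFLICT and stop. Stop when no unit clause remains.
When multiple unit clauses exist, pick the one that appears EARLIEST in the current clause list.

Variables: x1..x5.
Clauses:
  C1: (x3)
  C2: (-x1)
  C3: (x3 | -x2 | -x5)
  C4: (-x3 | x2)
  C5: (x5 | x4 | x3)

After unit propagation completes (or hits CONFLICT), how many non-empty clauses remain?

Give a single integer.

unit clause [3] forces x3=T; simplify:
  drop -3 from [-3, 2] -> [2]
  satisfied 3 clause(s); 2 remain; assigned so far: [3]
unit clause [-1] forces x1=F; simplify:
  satisfied 1 clause(s); 1 remain; assigned so far: [1, 3]
unit clause [2] forces x2=T; simplify:
  satisfied 1 clause(s); 0 remain; assigned so far: [1, 2, 3]

Answer: 0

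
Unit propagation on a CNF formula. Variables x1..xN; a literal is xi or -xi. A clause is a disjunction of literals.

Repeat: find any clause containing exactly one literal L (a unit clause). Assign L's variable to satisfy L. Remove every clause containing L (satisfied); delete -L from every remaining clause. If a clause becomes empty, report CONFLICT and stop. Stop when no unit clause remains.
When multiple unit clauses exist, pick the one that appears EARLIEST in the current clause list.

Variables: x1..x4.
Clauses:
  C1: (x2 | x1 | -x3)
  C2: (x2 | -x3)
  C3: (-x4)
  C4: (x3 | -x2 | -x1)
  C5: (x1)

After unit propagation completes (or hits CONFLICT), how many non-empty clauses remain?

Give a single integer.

unit clause [-4] forces x4=F; simplify:
  satisfied 1 clause(s); 4 remain; assigned so far: [4]
unit clause [1] forces x1=T; simplify:
  drop -1 from [3, -2, -1] -> [3, -2]
  satisfied 2 clause(s); 2 remain; assigned so far: [1, 4]

Answer: 2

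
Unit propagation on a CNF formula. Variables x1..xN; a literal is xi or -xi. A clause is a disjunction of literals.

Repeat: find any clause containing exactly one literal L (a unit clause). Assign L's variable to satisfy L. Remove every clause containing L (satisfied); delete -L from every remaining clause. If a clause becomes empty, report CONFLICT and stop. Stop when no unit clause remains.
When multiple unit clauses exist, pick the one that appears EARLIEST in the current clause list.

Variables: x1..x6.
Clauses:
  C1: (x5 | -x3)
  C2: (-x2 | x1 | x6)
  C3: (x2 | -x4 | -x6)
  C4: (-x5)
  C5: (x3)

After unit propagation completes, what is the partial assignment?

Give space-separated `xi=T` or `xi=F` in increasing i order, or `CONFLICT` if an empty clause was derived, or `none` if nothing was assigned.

unit clause [-5] forces x5=F; simplify:
  drop 5 from [5, -3] -> [-3]
  satisfied 1 clause(s); 4 remain; assigned so far: [5]
unit clause [-3] forces x3=F; simplify:
  drop 3 from [3] -> [] (empty!)
  satisfied 1 clause(s); 3 remain; assigned so far: [3, 5]
CONFLICT (empty clause)

Answer: CONFLICT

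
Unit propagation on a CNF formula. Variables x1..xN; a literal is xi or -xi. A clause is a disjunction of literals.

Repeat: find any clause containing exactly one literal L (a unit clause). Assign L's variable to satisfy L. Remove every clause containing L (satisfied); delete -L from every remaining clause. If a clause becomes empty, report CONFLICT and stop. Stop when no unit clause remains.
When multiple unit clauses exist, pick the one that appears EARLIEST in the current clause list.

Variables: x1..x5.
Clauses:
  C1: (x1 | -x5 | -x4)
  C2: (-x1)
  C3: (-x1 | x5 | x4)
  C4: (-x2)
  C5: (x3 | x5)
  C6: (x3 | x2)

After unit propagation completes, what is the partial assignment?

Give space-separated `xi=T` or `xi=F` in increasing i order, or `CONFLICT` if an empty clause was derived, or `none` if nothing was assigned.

Answer: x1=F x2=F x3=T

Derivation:
unit clause [-1] forces x1=F; simplify:
  drop 1 from [1, -5, -4] -> [-5, -4]
  satisfied 2 clause(s); 4 remain; assigned so far: [1]
unit clause [-2] forces x2=F; simplify:
  drop 2 from [3, 2] -> [3]
  satisfied 1 clause(s); 3 remain; assigned so far: [1, 2]
unit clause [3] forces x3=T; simplify:
  satisfied 2 clause(s); 1 remain; assigned so far: [1, 2, 3]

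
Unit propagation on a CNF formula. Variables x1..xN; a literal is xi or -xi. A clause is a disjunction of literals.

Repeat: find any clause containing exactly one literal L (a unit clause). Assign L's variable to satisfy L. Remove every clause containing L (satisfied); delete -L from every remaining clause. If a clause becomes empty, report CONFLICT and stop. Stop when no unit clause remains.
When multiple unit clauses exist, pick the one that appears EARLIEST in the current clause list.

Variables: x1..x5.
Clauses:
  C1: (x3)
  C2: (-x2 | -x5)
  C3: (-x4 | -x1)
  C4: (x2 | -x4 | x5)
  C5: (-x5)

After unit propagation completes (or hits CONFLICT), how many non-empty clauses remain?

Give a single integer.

Answer: 2

Derivation:
unit clause [3] forces x3=T; simplify:
  satisfied 1 clause(s); 4 remain; assigned so far: [3]
unit clause [-5] forces x5=F; simplify:
  drop 5 from [2, -4, 5] -> [2, -4]
  satisfied 2 clause(s); 2 remain; assigned so far: [3, 5]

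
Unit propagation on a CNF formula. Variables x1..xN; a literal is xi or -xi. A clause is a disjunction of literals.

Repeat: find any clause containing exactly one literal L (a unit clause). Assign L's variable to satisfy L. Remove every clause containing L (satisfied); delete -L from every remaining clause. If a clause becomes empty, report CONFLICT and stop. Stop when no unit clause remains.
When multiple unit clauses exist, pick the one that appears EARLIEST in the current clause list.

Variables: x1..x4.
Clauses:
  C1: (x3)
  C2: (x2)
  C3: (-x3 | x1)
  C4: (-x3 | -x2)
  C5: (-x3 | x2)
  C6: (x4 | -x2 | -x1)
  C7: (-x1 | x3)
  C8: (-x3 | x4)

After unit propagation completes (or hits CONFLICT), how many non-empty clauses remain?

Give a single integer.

Answer: 3

Derivation:
unit clause [3] forces x3=T; simplify:
  drop -3 from [-3, 1] -> [1]
  drop -3 from [-3, -2] -> [-2]
  drop -3 from [-3, 2] -> [2]
  drop -3 from [-3, 4] -> [4]
  satisfied 2 clause(s); 6 remain; assigned so far: [3]
unit clause [2] forces x2=T; simplify:
  drop -2 from [-2] -> [] (empty!)
  drop -2 from [4, -2, -1] -> [4, -1]
  satisfied 2 clause(s); 4 remain; assigned so far: [2, 3]
CONFLICT (empty clause)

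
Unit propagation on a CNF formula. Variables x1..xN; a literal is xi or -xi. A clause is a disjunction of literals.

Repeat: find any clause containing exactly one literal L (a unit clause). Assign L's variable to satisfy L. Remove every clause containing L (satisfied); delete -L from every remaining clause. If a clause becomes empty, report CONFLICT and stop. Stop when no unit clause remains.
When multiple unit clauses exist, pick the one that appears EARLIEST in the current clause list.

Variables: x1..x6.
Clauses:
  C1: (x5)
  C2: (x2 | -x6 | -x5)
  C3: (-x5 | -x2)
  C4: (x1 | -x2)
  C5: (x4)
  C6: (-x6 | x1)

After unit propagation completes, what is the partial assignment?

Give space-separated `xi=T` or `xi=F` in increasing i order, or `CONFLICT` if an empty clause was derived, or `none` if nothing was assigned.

Answer: x2=F x4=T x5=T x6=F

Derivation:
unit clause [5] forces x5=T; simplify:
  drop -5 from [2, -6, -5] -> [2, -6]
  drop -5 from [-5, -2] -> [-2]
  satisfied 1 clause(s); 5 remain; assigned so far: [5]
unit clause [-2] forces x2=F; simplify:
  drop 2 from [2, -6] -> [-6]
  satisfied 2 clause(s); 3 remain; assigned so far: [2, 5]
unit clause [-6] forces x6=F; simplify:
  satisfied 2 clause(s); 1 remain; assigned so far: [2, 5, 6]
unit clause [4] forces x4=T; simplify:
  satisfied 1 clause(s); 0 remain; assigned so far: [2, 4, 5, 6]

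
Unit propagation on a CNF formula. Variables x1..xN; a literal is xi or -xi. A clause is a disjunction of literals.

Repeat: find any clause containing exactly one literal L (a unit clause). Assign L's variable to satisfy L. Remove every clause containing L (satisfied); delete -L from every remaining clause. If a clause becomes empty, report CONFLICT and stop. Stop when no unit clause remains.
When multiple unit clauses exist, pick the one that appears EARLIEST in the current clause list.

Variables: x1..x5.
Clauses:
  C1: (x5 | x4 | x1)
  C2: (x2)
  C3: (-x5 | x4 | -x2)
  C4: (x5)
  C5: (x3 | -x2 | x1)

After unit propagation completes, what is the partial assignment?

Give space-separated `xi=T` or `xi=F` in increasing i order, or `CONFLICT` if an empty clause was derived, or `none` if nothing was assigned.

Answer: x2=T x4=T x5=T

Derivation:
unit clause [2] forces x2=T; simplify:
  drop -2 from [-5, 4, -2] -> [-5, 4]
  drop -2 from [3, -2, 1] -> [3, 1]
  satisfied 1 clause(s); 4 remain; assigned so far: [2]
unit clause [5] forces x5=T; simplify:
  drop -5 from [-5, 4] -> [4]
  satisfied 2 clause(s); 2 remain; assigned so far: [2, 5]
unit clause [4] forces x4=T; simplify:
  satisfied 1 clause(s); 1 remain; assigned so far: [2, 4, 5]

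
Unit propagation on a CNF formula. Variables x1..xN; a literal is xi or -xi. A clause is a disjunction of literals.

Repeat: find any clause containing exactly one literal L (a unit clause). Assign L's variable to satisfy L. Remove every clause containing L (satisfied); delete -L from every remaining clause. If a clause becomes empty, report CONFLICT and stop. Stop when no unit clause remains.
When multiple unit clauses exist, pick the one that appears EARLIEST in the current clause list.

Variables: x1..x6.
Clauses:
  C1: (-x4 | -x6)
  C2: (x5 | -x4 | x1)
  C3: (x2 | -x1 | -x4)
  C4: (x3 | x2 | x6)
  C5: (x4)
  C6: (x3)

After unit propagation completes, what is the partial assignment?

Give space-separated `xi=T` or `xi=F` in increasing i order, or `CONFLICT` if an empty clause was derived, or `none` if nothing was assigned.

unit clause [4] forces x4=T; simplify:
  drop -4 from [-4, -6] -> [-6]
  drop -4 from [5, -4, 1] -> [5, 1]
  drop -4 from [2, -1, -4] -> [2, -1]
  satisfied 1 clause(s); 5 remain; assigned so far: [4]
unit clause [-6] forces x6=F; simplify:
  drop 6 from [3, 2, 6] -> [3, 2]
  satisfied 1 clause(s); 4 remain; assigned so far: [4, 6]
unit clause [3] forces x3=T; simplify:
  satisfied 2 clause(s); 2 remain; assigned so far: [3, 4, 6]

Answer: x3=T x4=T x6=F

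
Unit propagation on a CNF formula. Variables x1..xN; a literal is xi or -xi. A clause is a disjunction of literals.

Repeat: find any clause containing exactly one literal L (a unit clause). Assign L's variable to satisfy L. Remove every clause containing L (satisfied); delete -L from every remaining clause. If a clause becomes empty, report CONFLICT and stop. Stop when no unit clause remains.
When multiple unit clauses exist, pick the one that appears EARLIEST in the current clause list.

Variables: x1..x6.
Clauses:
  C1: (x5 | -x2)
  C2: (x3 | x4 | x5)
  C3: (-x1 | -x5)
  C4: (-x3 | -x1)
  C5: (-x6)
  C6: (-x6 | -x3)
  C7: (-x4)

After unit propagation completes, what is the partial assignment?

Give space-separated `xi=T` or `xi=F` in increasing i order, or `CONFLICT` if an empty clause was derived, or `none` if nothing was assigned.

Answer: x4=F x6=F

Derivation:
unit clause [-6] forces x6=F; simplify:
  satisfied 2 clause(s); 5 remain; assigned so far: [6]
unit clause [-4] forces x4=F; simplify:
  drop 4 from [3, 4, 5] -> [3, 5]
  satisfied 1 clause(s); 4 remain; assigned so far: [4, 6]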